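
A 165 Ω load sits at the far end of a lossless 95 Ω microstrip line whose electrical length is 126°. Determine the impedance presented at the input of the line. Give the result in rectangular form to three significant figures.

Z_in ≈ 71.1 + j39.3 Ω

tan(βl) = tan(126°) = -1.38
Z_in = Z_0·(Z_L + jZ_0·tanβl)/(Z_0 + jZ_L·tanβl)
     = 95·(165 − j131)/(95 − j227)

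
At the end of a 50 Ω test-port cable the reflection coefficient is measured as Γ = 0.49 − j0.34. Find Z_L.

Z_L = Z_0·(1 + Γ)/(1 − Γ) = 50·(1.49 − j0.34)/(0.51 + j0.34)

Z_L ≈ 85.7 − j90.5 Ω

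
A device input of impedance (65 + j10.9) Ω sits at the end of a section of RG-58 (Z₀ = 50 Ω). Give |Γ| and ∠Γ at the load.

Γ ≈ 0.161 ∠ 30.6°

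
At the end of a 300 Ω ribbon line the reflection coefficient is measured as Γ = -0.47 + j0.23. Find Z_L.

Z_L ≈ 98.4 + j62.3 Ω

Z_L = Z_0·(1 + Γ)/(1 − Γ) = 300·(0.53 + j0.23)/(1.47 − j0.23)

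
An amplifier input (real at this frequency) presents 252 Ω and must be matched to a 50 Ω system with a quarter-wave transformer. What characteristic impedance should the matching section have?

Z_qwt ≈ 112 Ω

Z_qwt = √(Z_0·R_L) = √(50 × 252) = √12600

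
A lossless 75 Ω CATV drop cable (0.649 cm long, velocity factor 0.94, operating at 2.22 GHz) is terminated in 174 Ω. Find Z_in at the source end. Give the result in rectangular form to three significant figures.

Z_in ≈ 121 − j68.5 Ω

λ = v/f = 0.94·c / 2.22 GHz = 0.127 m
βl = 2π·l/λ = 2π × 0.0511 = 18.4°
tan(βl) = tan(18.4°) = 0.333
Z_in = Z_0·(Z_L + jZ_0·tanβl)/(Z_0 + jZ_L·tanβl)
     = 75·(174 + j24.9)/(75 + j57.9)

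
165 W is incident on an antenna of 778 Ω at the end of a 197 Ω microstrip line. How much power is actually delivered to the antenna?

Γ = (778 − 197)/(778 + 197) = 0.596
|Γ|² = 0.355
P_refl = |Γ|²·P_inc = 58.6 W, P_del = (1 − |Γ|²)·P_inc = 106 W

P_delivered ≈ 106 W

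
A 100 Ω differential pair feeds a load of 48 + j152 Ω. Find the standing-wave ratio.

VSWR ≈ 7.24

Γ = (Z_L − Z_0)/(Z_L + Z_0) = (-52 + j152)/(148 + j152)
|Γ| = 161/212 = 0.757
VSWR = (1 + |Γ|)/(1 − |Γ|) = 1.76/0.243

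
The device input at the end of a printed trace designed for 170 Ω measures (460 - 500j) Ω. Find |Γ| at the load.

Γ = (Z_L − Z_0)/(Z_L + Z_0) = (290 − j500)/(630 − j500)
|Γ| = 578/804

|Γ| ≈ 0.719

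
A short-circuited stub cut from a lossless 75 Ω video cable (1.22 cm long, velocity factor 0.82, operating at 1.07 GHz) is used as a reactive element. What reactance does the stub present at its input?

λ = v/f = 0.82·c / 1.07 GHz = 0.23 m
βl = 2π·l/λ = 2π × 0.0531 = 19.1°
tan(βl) = 0.346
For a short-circuited stub, Z_in = jZ_0·tan(βl)

X_in ≈ 26 Ω (inductive)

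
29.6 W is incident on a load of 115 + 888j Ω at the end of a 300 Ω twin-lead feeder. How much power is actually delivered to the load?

P_delivered ≈ 4.25 W

|Γ| = |(-185 + j888)/(415 + j888)| = 0.925
|Γ|² = 0.856
P_refl = |Γ|²·P_inc = 25.3 W, P_del = (1 − |Γ|²)·P_inc = 4.25 W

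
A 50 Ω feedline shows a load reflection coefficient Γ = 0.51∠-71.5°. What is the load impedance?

Z_L ≈ 39.5 − j51.6 Ω

Z_L = Z_0·(1 + Γ)/(1 − Γ) = 50·(1.16 − j0.484)/(0.838 + j0.484)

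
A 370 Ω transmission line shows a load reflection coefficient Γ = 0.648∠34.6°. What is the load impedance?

Z_L = Z_0·(1 + Γ)/(1 − Γ) = 370·(1.53 + j0.368)/(0.467 − j0.368)

Z_L ≈ 608 + j771 Ω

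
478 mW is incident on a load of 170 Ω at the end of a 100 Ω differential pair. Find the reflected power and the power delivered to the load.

Γ = (170 − 100)/(170 + 100) = 0.259
|Γ|² = 0.0672
P_refl = |Γ|²·P_inc = 32.1 mW, P_del = (1 − |Γ|²)·P_inc = 446 mW

P_reflected ≈ 32.1 mW; P_delivered ≈ 446 mW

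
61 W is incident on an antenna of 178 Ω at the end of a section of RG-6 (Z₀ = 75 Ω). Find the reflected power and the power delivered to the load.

P_reflected ≈ 10.1 W; P_delivered ≈ 50.9 W

Γ = (178 − 75)/(178 + 75) = 0.407
|Γ|² = 0.166
P_refl = |Γ|²·P_inc = 10.1 W, P_del = (1 − |Γ|²)·P_inc = 50.9 W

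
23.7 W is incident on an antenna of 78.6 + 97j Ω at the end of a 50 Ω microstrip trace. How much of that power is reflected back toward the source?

P_reflected ≈ 9.34 W

|Γ| = |(28.6 + j97)/(128.6 + j97)| = 0.628
|Γ|² = 0.394
P_refl = |Γ|²·P_inc = 9.34 W, P_del = (1 − |Γ|²)·P_inc = 14.4 W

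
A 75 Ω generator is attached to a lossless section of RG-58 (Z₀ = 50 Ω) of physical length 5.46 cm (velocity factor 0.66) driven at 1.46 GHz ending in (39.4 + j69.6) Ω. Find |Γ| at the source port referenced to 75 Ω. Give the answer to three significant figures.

|Γ| ≈ 0.707

λ = v/f = 0.66·c / 1.46 GHz = 0.136 m
βl = 2π·l/λ = 2π × 0.403 = 145°
tan(βl) = -0.702
Z_in = Z_0·(Z_L + jZ_0·tanβl)/(Z_0 + jZ_L·tanβl) = 14 + j21.4 Ω
Γ_s = (Z_in − Z_s)/(Z_in + Z_s) = (-61 + j21.4)/(89 + j21.4), |Γ_s| = 0.707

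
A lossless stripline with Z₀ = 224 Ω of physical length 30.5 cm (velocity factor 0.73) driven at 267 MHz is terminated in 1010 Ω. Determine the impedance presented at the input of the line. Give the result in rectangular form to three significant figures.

Z_in ≈ 91.4 + j196 Ω

λ = v/f = 0.73·c / 267 MHz = 0.82 m
βl = 2π·l/λ = 2π × 0.372 = 134°
tan(βl) = tan(134°) = -1.04
Z_in = Z_0·(Z_L + jZ_0·tanβl)/(Z_0 + jZ_L·tanβl)
     = 224·(1010 − j233)/(224 − j1050)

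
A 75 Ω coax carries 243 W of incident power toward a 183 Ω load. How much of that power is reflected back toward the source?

P_reflected ≈ 42.6 W

Γ = (183 − 75)/(183 + 75) = 0.419
|Γ|² = 0.175
P_refl = |Γ|²·P_inc = 42.6 W, P_del = (1 − |Γ|²)·P_inc = 200 W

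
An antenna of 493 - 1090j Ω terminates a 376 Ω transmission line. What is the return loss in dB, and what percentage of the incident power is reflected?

Γ = (117 − j1090)/(869 − j1090), |Γ| = 0.786
RL = −20·log₁₀(0.786) = 2.09 dB
P_refl/P_inc = |Γ|² = 0.618

RL ≈ 2.09 dB; 61.8% of incident power reflected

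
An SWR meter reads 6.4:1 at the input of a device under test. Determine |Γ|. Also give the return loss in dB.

|Γ| ≈ 0.73; return loss ≈ 2.74 dB

|Γ| = (S − 1)/(S + 1) = (6.4 − 1)/(6.4 + 1) = 5.4/7.4
RL = −20·log₁₀|Γ| = −20·log₁₀(0.73)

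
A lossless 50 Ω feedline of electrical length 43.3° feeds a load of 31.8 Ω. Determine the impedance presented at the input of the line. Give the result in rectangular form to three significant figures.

Z_in ≈ 44.2 + j20.6 Ω

tan(βl) = tan(43.3°) = 0.942
Z_in = Z_0·(Z_L + jZ_0·tanβl)/(Z_0 + jZ_L·tanβl)
     = 50·(31.8 + j47.1)/(50 + j30)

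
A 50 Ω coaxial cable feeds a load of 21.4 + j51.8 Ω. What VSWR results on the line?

Γ = (Z_L − Z_0)/(Z_L + Z_0) = (-28.6 + j51.8)/(71.4 + j51.8)
|Γ| = 59.2/88.2 = 0.671
VSWR = (1 + |Γ|)/(1 − |Γ|) = 1.67/0.329

VSWR ≈ 5.08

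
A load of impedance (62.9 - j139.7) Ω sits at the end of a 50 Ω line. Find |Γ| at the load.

|Γ| ≈ 0.781

Γ = (Z_L − Z_0)/(Z_L + Z_0) = (12.9 − j139.7)/(112.9 − j139.7)
|Γ| = 140/180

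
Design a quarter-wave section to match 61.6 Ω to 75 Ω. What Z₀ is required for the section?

Z_qwt ≈ 68 Ω

Z_qwt = √(Z_0·R_L) = √(75 × 61.6) = √4620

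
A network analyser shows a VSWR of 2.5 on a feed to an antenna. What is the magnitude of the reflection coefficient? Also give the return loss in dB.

|Γ| ≈ 0.429; return loss ≈ 7.36 dB

|Γ| = (S − 1)/(S + 1) = (2.5 − 1)/(2.5 + 1) = 1.5/3.5
RL = −20·log₁₀|Γ| = −20·log₁₀(0.429)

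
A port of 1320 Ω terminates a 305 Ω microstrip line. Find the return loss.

Γ = (1320 − 305)/(1320 + 305) = 0.625
RL = −20·log₁₀|Γ| = −20·log₁₀(0.625)

RL ≈ 4.09 dB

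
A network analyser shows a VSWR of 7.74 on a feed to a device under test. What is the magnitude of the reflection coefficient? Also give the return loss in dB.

|Γ| ≈ 0.771; return loss ≈ 2.26 dB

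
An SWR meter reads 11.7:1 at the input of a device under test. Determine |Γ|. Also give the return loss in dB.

|Γ| = (S − 1)/(S + 1) = (11.7 − 1)/(11.7 + 1) = 10.7/12.7
RL = −20·log₁₀|Γ| = −20·log₁₀(0.843)

|Γ| ≈ 0.843; return loss ≈ 1.49 dB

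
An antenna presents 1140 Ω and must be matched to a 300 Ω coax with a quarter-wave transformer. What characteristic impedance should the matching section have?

Z_qwt ≈ 585 Ω

Z_qwt = √(Z_0·R_L) = √(300 × 1140) = √342000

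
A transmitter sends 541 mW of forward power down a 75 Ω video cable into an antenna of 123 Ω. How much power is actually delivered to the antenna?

P_delivered ≈ 509 mW

Γ = (123 − 75)/(123 + 75) = 0.242
|Γ|² = 0.0588
P_refl = |Γ|²·P_inc = 31.8 mW, P_del = (1 − |Γ|²)·P_inc = 509 mW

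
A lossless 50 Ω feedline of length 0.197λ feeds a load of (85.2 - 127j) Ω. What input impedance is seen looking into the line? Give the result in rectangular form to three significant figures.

Z_in ≈ 8.49 − j2.91 Ω

βl = 2π × 0.197 = 70.9°
tan(βl) = tan(70.9°) = 2.89
Z_in = Z_0·(Z_L + jZ_0·tanβl)/(Z_0 + jZ_L·tanβl)
     = 50·(85.2 + j17.6)/(417 + j246)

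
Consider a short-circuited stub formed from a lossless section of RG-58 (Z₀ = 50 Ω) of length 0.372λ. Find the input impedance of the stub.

Z_in ≈ −j51.9 Ω

βl = 2π × 0.372 = 134°
tan(βl) = -1.04
For a short-circuited stub, Z_in = jZ_0·tan(βl)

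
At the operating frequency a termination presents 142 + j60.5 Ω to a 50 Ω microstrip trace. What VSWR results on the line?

Γ = (Z_L − Z_0)/(Z_L + Z_0) = (92 + j60.5)/(192 + j60.5)
|Γ| = 110/201 = 0.547
VSWR = (1 + |Γ|)/(1 − |Γ|) = 1.55/0.453

VSWR ≈ 3.41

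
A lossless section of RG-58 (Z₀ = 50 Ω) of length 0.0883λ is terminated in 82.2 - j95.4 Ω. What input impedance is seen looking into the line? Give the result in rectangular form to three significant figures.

Z_in ≈ 19.6 − j38.7 Ω

βl = 2π × 0.0883 = 31.8°
tan(βl) = tan(31.8°) = 0.62
Z_in = Z_0·(Z_L + jZ_0·tanβl)/(Z_0 + jZ_L·tanβl)
     = 50·(82.2 − j64.4)/(109 + j50.9)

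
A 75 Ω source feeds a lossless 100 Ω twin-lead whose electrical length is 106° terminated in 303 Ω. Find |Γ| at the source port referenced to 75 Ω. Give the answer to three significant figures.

tan(βl) = -3.49
Z_in = Z_0·(Z_L + jZ_0·tanβl)/(Z_0 + jZ_L·tanβl) = 35.4 + j25.3 Ω
Γ_s = (Z_in − Z_s)/(Z_in + Z_s) = (-39.6 + j25.3)/(110 + j25.3), |Γ_s| = 0.415

|Γ| ≈ 0.415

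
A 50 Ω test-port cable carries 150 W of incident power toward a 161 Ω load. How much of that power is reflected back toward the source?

Γ = (161 − 50)/(161 + 50) = 0.526
|Γ|² = 0.277
P_refl = |Γ|²·P_inc = 41.5 W, P_del = (1 − |Γ|²)·P_inc = 108 W

P_reflected ≈ 41.5 W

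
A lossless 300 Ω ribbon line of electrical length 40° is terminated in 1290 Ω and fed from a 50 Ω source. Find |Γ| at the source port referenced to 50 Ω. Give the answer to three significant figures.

|Γ| ≈ 0.882

tan(βl) = 0.839
Z_in = Z_0·(Z_L + jZ_0·tanβl)/(Z_0 + jZ_L·tanβl) = 157 − j314 Ω
Γ_s = (Z_in − Z_s)/(Z_in + Z_s) = (107 − j314)/(207 − j314), |Γ_s| = 0.882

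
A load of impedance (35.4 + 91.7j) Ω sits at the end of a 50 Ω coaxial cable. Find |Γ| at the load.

Γ = (Z_L − Z_0)/(Z_L + Z_0) = (-14.6 + j91.7)/(85.4 + j91.7)
|Γ| = 92.9/125

|Γ| ≈ 0.741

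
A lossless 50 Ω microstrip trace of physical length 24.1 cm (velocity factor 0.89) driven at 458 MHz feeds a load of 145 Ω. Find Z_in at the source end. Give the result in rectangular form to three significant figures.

Z_in ≈ 48.6 + j55 Ω

λ = v/f = 0.89·c / 458 MHz = 0.583 m
βl = 2π·l/λ = 2π × 0.413 = 149°
tan(βl) = tan(149°) = -0.605
Z_in = Z_0·(Z_L + jZ_0·tanβl)/(Z_0 + jZ_L·tanβl)
     = 50·(145 − j30.3)/(50 − j87.7)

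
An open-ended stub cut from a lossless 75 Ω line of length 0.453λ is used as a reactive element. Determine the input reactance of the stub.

βl = 2π × 0.453 = 163°
tan(βl) = -0.304
For an open-ended stub, Z_in = −jZ_0·cot(βl) = −jZ_0/tan(βl)

X_in ≈ 247 Ω (inductive)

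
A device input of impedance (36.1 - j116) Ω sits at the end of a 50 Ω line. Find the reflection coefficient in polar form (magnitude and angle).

Γ ≈ 0.809 ∠ -43.4°

Γ = (Z_L − Z_0)/(Z_L + Z_0) = (-13.9 − j116)/(86.1 − j116)
|Γ| = 117/144 = 0.809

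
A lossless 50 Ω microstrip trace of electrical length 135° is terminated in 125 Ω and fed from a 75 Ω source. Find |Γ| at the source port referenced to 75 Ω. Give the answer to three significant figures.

|Γ| ≈ 0.471

tan(βl) = -1
Z_in = Z_0·(Z_L + jZ_0·tanβl)/(Z_0 + jZ_L·tanβl) = 34.5 + j36.2 Ω
Γ_s = (Z_in − Z_s)/(Z_in + Z_s) = (-40.5 + j36.2)/(109 + j36.2), |Γ_s| = 0.471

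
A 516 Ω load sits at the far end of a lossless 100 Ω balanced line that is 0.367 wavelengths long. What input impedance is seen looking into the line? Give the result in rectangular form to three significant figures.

Z_in ≈ 34.2 + j84.4 Ω

βl = 2π × 0.367 = 132°
tan(βl) = tan(132°) = -1.11
Z_in = Z_0·(Z_L + jZ_0·tanβl)/(Z_0 + jZ_L·tanβl)
     = 100·(516 − j111)/(100 − j571)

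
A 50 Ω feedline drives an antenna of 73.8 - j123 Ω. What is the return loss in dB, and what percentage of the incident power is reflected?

RL ≈ 2.88 dB; 51.5% of incident power reflected

Γ = (23.8 − j123)/(123.8 − j123), |Γ| = 0.718
RL = −20·log₁₀(0.718) = 2.88 dB
P_refl/P_inc = |Γ|² = 0.515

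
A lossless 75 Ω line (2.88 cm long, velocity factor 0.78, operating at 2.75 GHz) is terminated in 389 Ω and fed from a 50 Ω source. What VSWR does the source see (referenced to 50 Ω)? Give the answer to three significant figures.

λ = v/f = 0.78·c / 2.75 GHz = 0.0851 m
βl = 2π·l/λ = 2π × 0.338 = 122°
tan(βl) = -1.61
Z_in = Z_0·(Z_L + jZ_0·tanβl)/(Z_0 + jZ_L·tanβl) = 19.8 + j44.2 Ω
Γ_s = (Z_in − Z_s)/(Z_in + Z_s) = (-30.2 + j44.2)/(69.8 + j44.2), |Γ_s| = 0.649
VSWR = (1 + |Γ_s|)/(1 − |Γ_s|)

VSWR ≈ 4.69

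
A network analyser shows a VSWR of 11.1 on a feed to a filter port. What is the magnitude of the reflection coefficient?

|Γ| ≈ 0.835

|Γ| = (S − 1)/(S + 1) = (11.1 − 1)/(11.1 + 1) = 10.1/12.1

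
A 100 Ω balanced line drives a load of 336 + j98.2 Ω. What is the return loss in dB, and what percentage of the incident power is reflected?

RL ≈ 4.85 dB; 32.7% of incident power reflected

Γ = (236 + j98.2)/(436 + j98.2), |Γ| = 0.572
RL = −20·log₁₀(0.572) = 4.85 dB
P_refl/P_inc = |Γ|² = 0.327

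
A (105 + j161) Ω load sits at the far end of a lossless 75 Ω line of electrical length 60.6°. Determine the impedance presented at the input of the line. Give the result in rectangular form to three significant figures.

Z_in ≈ 31 − j77.3 Ω

tan(βl) = tan(60.6°) = 1.77
Z_in = Z_0·(Z_L + jZ_0·tanβl)/(Z_0 + jZ_L·tanβl)
     = 75·(105 + j294)/(-211 + j186)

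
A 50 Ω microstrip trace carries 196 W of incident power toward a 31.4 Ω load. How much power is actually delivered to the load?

P_delivered ≈ 186 W

Γ = (31.4 − 50)/(31.4 + 50) = -0.229
|Γ|² = 0.0522
P_refl = |Γ|²·P_inc = 10.2 W, P_del = (1 − |Γ|²)·P_inc = 186 W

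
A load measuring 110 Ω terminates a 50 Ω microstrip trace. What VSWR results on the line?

VSWR ≈ 2.2

Γ = (110 − 50)/(110 + 50) = 0.375
VSWR = (1 + 0.375)/(1 − 0.375)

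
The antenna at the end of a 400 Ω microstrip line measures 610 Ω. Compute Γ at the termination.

Γ = 0.208

Γ = (Z_L − Z_0)/(Z_L + Z_0) = (610 − 400)/(610 + 400) = 210/1010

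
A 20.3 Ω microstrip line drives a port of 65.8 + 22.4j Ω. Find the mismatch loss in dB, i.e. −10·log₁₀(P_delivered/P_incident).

mismatch loss ≈ 1.71 dB

Γ = (45.5 + j22.4)/(86.1 + j22.4), |Γ| = 0.57
|Γ|² = 0.325, so P_del/P_inc = 1 − |Γ|² = 0.675
ML = −10·log₁₀(1 − |Γ|²)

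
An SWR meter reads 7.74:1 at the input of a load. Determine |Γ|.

|Γ| ≈ 0.771

|Γ| = (S − 1)/(S + 1) = (7.74 − 1)/(7.74 + 1) = 6.74/8.74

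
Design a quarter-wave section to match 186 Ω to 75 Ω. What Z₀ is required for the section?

Z_qwt ≈ 118 Ω

Z_qwt = √(Z_0·R_L) = √(75 × 186) = √13950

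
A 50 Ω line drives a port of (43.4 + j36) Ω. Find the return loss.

RL ≈ 8.74 dB

Γ = (-6.6 + j36)/(93.4 + j36), |Γ| = 0.366
RL = −20·log₁₀|Γ| = −20·log₁₀(0.366)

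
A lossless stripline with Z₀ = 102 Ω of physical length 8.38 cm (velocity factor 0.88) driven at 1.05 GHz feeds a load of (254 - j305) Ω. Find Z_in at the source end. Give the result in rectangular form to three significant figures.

Z_in ≈ 28.2 + j86.1 Ω

λ = v/f = 0.88·c / 1.05 GHz = 0.251 m
βl = 2π·l/λ = 2π × 0.333 = 120°
tan(βl) = tan(120°) = -1.73
Z_in = Z_0·(Z_L + jZ_0·tanβl)/(Z_0 + jZ_L·tanβl)
     = 102·(254 − j482)/(-427 − j440)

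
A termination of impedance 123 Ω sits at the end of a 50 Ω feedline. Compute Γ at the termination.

Γ = (Z_L − Z_0)/(Z_L + Z_0) = (123 − 50)/(123 + 50) = 73/173

Γ = 0.422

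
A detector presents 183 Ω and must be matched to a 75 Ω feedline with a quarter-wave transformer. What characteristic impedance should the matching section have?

Z_qwt ≈ 117 Ω

Z_qwt = √(Z_0·R_L) = √(75 × 183) = √13720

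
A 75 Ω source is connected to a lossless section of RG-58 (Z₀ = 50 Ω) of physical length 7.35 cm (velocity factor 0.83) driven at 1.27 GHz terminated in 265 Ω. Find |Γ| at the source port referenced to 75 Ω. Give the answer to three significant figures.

|Γ| ≈ 0.705

λ = v/f = 0.83·c / 1.27 GHz = 0.196 m
βl = 2π·l/λ = 2π × 0.375 = 135°
tan(βl) = -1
Z_in = Z_0·(Z_L + jZ_0·tanβl)/(Z_0 + jZ_L·tanβl) = 18.2 + j46.5 Ω
Γ_s = (Z_in − Z_s)/(Z_in + Z_s) = (-56.8 + j46.5)/(93.2 + j46.5), |Γ_s| = 0.705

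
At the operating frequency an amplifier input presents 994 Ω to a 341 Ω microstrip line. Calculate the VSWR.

VSWR ≈ 2.91

Γ = (994 − 341)/(994 + 341) = 0.489
VSWR = (1 + 0.489)/(1 − 0.489)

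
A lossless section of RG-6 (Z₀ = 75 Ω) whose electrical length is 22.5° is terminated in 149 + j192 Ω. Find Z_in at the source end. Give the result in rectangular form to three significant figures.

Z_in ≈ 256 − j200 Ω

tan(βl) = tan(22.5°) = 0.414
Z_in = Z_0·(Z_L + jZ_0·tanβl)/(Z_0 + jZ_L·tanβl)
     = 75·(149 + j223)/(-4.53 + j61.7)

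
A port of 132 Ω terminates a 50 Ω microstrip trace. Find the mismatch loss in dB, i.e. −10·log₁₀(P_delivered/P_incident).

mismatch loss ≈ 0.985 dB

Γ = (132 − 50)/(132 + 50) = 0.451
|Γ|² = 0.203, so P_del/P_inc = 1 − |Γ|² = 0.797
ML = −10·log₁₀(1 − |Γ|²)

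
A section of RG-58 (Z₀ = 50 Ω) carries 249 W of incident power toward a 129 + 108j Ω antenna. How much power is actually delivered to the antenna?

|Γ| = |(79 + j108)/(179 + j108)| = 0.64
|Γ|² = 0.41
P_refl = |Γ|²·P_inc = 102 W, P_del = (1 − |Γ|²)·P_inc = 147 W

P_delivered ≈ 147 W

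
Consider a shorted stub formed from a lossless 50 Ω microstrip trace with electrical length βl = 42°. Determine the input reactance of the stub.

X_in ≈ 45 Ω (inductive)

tan(βl) = 0.9
For a shorted stub, Z_in = jZ_0·tan(βl)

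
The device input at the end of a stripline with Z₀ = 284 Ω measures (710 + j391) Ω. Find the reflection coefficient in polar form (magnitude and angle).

Γ = (Z_L − Z_0)/(Z_L + Z_0) = (426 + j391)/(994 + j391)
|Γ| = 578/1070 = 0.541

Γ ≈ 0.541 ∠ 21.1°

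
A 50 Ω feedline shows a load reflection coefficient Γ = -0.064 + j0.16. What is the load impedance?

Z_L = Z_0·(1 + Γ)/(1 − Γ) = 50·(0.936 + j0.16)/(1.06 − j0.16)

Z_L ≈ 41.9 + j13.8 Ω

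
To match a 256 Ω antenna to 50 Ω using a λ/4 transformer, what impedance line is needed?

Z_qwt ≈ 113 Ω

Z_qwt = √(Z_0·R_L) = √(50 × 256) = √12800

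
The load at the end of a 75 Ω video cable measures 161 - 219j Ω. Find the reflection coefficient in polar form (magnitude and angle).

Γ ≈ 0.731 ∠ -25.7°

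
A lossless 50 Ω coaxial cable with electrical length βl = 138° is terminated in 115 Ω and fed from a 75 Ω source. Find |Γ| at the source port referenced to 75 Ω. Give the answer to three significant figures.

tan(βl) = -0.9
Z_in = Z_0·(Z_L + jZ_0·tanβl)/(Z_0 + jZ_L·tanβl) = 39.4 + j36.5 Ω
Γ_s = (Z_in − Z_s)/(Z_in + Z_s) = (-35.6 + j36.5)/(114 + j36.5), |Γ_s| = 0.425

|Γ| ≈ 0.425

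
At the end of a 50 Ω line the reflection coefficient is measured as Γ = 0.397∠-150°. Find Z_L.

Z_L = Z_0·(1 + Γ)/(1 − Γ) = 50·(0.656 − j0.198)/(1.34 + j0.198)

Z_L ≈ 22.8 − j10.8 Ω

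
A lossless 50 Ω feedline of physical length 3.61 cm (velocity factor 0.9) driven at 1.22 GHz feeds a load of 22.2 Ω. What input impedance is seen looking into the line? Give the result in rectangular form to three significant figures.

λ = v/f = 0.9·c / 1.22 GHz = 0.221 m
βl = 2π·l/λ = 2π × 0.163 = 58.7°
tan(βl) = tan(58.7°) = 1.65
Z_in = Z_0·(Z_L + jZ_0·tanβl)/(Z_0 + jZ_L·tanβl)
     = 50·(22.2 + j82.3)/(50 + j36.5)

Z_in ≈ 53.7 + j43.1 Ω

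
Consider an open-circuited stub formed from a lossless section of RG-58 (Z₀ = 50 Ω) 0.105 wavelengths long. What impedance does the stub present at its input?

Z_in ≈ −j64.5 Ω

βl = 2π × 0.105 = 37.8°
tan(βl) = 0.776
For an open-circuited stub, Z_in = −jZ_0·cot(βl) = −jZ_0/tan(βl)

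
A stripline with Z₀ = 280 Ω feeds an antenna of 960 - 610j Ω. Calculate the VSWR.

VSWR ≈ 4.9

Γ = (Z_L − Z_0)/(Z_L + Z_0) = (680 − j610)/(1240 − j610)
|Γ| = 914/1380 = 0.661
VSWR = (1 + |Γ|)/(1 − |Γ|) = 1.66/0.339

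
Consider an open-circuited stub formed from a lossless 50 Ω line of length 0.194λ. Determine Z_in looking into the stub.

Z_in ≈ −j18.4 Ω

βl = 2π × 0.194 = 69.8°
tan(βl) = 2.72
For an open-circuited stub, Z_in = −jZ_0·cot(βl) = −jZ_0/tan(βl)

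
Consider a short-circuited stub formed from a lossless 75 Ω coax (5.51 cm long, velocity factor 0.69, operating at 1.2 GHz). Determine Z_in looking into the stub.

Z_in ≈ −j161 Ω

λ = v/f = 0.69·c / 1.2 GHz = 0.172 m
βl = 2π·l/λ = 2π × 0.319 = 115°
tan(βl) = -2.15
For a short-circuited stub, Z_in = jZ_0·tan(βl)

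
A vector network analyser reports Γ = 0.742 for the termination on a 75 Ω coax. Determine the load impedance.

Z_L = Z_0·(1 + Γ)/(1 − Γ) = 75·(1.74)/(0.258)

Z_L ≈ 506 Ω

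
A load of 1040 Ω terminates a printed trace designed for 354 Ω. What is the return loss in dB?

Γ = (1040 − 354)/(1040 + 354) = 0.492
RL = −20·log₁₀|Γ| = −20·log₁₀(0.492)

RL ≈ 6.16 dB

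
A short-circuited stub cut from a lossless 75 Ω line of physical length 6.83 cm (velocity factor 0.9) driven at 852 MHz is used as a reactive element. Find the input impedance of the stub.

λ = v/f = 0.9·c / 852 MHz = 0.317 m
βl = 2π·l/λ = 2π × 0.216 = 77.6°
tan(βl) = 4.54
For a short-circuited stub, Z_in = jZ_0·tan(βl)

Z_in ≈ +j341 Ω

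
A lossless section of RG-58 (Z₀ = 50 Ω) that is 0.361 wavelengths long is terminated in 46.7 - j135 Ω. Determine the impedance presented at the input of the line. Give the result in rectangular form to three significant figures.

Z_in ≈ 18.3 + j78.4 Ω

βl = 2π × 0.361 = 130°
tan(βl) = tan(130°) = -1.19
Z_in = Z_0·(Z_L + jZ_0·tanβl)/(Z_0 + jZ_L·tanβl)
     = 50·(46.7 − j195)/(-111 − j55.7)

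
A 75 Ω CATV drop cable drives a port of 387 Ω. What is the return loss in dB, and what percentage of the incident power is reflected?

RL ≈ 3.41 dB; 45.6% of incident power reflected

Γ = (387 − 75)/(387 + 75) = 0.675
RL = −20·log₁₀(0.675) = 3.41 dB
P_refl/P_inc = |Γ|² = 0.456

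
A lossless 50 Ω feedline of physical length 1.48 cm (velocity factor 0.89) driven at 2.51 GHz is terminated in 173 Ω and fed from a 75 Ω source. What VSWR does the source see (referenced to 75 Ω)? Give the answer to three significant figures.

VSWR ≈ 4.05

λ = v/f = 0.89·c / 2.51 GHz = 0.106 m
βl = 2π·l/λ = 2π × 0.139 = 50.1°
tan(βl) = 1.2
Z_in = Z_0·(Z_L + jZ_0·tanβl)/(Z_0 + jZ_L·tanβl) = 23.2 − j36.2 Ω
Γ_s = (Z_in − Z_s)/(Z_in + Z_s) = (-51.8 − j36.2)/(98.2 − j36.2), |Γ_s| = 0.604
VSWR = (1 + |Γ_s|)/(1 − |Γ_s|)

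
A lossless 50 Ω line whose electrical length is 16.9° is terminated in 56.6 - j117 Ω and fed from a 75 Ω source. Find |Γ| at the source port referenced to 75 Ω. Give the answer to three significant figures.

tan(βl) = 0.304
Z_in = Z_0·(Z_L + jZ_0·tanβl)/(Z_0 + jZ_L·tanβl) = 20.3 − j63.6 Ω
Γ_s = (Z_in − Z_s)/(Z_in + Z_s) = (-54.7 − j63.6)/(95.3 − j63.6), |Γ_s| = 0.732

|Γ| ≈ 0.732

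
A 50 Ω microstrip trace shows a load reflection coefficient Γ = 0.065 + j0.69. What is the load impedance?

Z_L ≈ 19.2 + j51.1 Ω

Z_L = Z_0·(1 + Γ)/(1 − Γ) = 50·(1.06 + j0.69)/(0.935 − j0.69)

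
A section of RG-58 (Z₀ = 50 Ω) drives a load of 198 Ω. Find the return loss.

RL ≈ 4.48 dB

Γ = (198 − 50)/(198 + 50) = 0.597
RL = −20·log₁₀|Γ| = −20·log₁₀(0.597)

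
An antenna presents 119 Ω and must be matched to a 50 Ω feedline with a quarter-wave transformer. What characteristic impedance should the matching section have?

Z_qwt ≈ 77.1 Ω

Z_qwt = √(Z_0·R_L) = √(50 × 119) = √5950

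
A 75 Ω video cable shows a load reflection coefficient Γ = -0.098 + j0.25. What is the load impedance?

Z_L = Z_0·(1 + Γ)/(1 − Γ) = 75·(0.902 + j0.25)/(1.1 − j0.25)

Z_L ≈ 54.9 + j29.6 Ω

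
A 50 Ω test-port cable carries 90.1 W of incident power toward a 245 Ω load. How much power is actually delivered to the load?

Γ = (245 − 50)/(245 + 50) = 0.661
|Γ|² = 0.437
P_refl = |Γ|²·P_inc = 39.4 W, P_del = (1 − |Γ|²)·P_inc = 50.7 W

P_delivered ≈ 50.7 W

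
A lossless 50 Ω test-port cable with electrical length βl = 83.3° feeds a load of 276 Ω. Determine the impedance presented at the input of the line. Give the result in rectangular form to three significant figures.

Z_in ≈ 9.18 − j5.68 Ω

tan(βl) = tan(83.3°) = 8.51
Z_in = Z_0·(Z_L + jZ_0·tanβl)/(Z_0 + jZ_L·tanβl)
     = 50·(276 + j426)/(50 + j2350)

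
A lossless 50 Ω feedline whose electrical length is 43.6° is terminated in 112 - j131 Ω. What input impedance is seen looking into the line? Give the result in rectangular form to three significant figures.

tan(βl) = tan(43.6°) = 0.952
Z_in = Z_0·(Z_L + jZ_0·tanβl)/(Z_0 + jZ_L·tanβl)
     = 50·(112 − j83.4)/(175 + j107)

Z_in ≈ 12.7 − j31.6 Ω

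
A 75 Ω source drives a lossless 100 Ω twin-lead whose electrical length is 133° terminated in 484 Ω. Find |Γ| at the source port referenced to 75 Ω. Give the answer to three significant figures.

|Γ| ≈ 0.664

tan(βl) = -1.07
Z_in = Z_0·(Z_L + jZ_0·tanβl)/(Z_0 + jZ_L·tanβl) = 37.2 + j86.1 Ω
Γ_s = (Z_in − Z_s)/(Z_in + Z_s) = (-37.8 + j86.1)/(112 + j86.1), |Γ_s| = 0.664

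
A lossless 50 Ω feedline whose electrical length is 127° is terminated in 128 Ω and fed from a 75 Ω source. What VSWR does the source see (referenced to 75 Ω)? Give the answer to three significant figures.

tan(βl) = -1.33
Z_in = Z_0·(Z_L + jZ_0·tanβl)/(Z_0 + jZ_L·tanβl) = 28.2 + j29.4 Ω
Γ_s = (Z_in − Z_s)/(Z_in + Z_s) = (-46.8 + j29.4)/(103 + j29.4), |Γ_s| = 0.515
VSWR = (1 + |Γ_s|)/(1 − |Γ_s|)

VSWR ≈ 3.13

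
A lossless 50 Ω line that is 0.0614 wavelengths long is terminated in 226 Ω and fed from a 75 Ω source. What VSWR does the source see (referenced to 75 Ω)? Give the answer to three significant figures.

VSWR ≈ 3.57

βl = 2π × 0.0614 = 22.1°
tan(βl) = 0.406
Z_in = Z_0·(Z_L + jZ_0·tanβl)/(Z_0 + jZ_L·tanβl) = 60.2 − j90.3 Ω
Γ_s = (Z_in − Z_s)/(Z_in + Z_s) = (-14.8 − j90.3)/(135 − j90.3), |Γ_s| = 0.563
VSWR = (1 + |Γ_s|)/(1 − |Γ_s|)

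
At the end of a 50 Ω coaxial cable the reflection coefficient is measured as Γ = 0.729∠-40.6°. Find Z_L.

Z_L = Z_0·(1 + Γ)/(1 − Γ) = 50·(1.55 − j0.474)/(0.446 + j0.474)

Z_L ≈ 55.2 − j112 Ω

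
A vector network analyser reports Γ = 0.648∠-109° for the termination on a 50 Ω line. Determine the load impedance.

Z_L ≈ 15.7 − j33.3 Ω

Z_L = Z_0·(1 + Γ)/(1 − Γ) = 50·(0.789 − j0.613)/(1.21 + j0.613)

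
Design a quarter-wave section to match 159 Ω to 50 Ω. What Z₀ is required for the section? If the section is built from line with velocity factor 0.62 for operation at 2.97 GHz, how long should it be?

Z_qwt ≈ 89.2 Ω; length ≈ 1.57 cm

Z_qwt = √(Z_0·R_L) = √(50 × 159) = √7950
λ = 0.62·c/f = 0.0626 m, so l = λ/4 = 0.0157 m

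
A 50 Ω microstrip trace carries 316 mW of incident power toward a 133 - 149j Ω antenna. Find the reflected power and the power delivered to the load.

P_reflected ≈ 165 mW; P_delivered ≈ 151 mW

|Γ| = |(83 − j149)/(183 − j149)| = 0.723
|Γ|² = 0.522
P_refl = |Γ|²·P_inc = 165 mW, P_del = (1 − |Γ|²)·P_inc = 151 mW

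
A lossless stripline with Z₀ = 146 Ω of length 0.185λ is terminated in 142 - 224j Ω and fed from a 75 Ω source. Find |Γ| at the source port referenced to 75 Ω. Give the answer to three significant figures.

|Γ| ≈ 0.369

βl = 2π × 0.185 = 66.6°
tan(βl) = 2.31
Z_in = Z_0·(Z_L + jZ_0·tanβl)/(Z_0 + jZ_L·tanβl) = 35 + j7.63 Ω
Γ_s = (Z_in − Z_s)/(Z_in + Z_s) = (-40 + j7.63)/(110 + j7.63), |Γ_s| = 0.369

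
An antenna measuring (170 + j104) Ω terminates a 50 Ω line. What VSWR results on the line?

VSWR ≈ 4.76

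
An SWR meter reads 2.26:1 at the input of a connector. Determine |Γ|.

|Γ| ≈ 0.387

|Γ| = (S − 1)/(S + 1) = (2.26 − 1)/(2.26 + 1) = 1.26/3.26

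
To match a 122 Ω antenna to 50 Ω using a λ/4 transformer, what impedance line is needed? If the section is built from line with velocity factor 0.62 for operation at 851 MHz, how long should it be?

Z_qwt ≈ 78.1 Ω; length ≈ 5.46 cm

Z_qwt = √(Z_0·R_L) = √(50 × 122) = √6100
λ = 0.62·c/f = 0.219 m, so l = λ/4 = 0.0546 m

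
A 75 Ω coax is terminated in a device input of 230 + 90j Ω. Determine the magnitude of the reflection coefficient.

|Γ| ≈ 0.564

Γ = (Z_L − Z_0)/(Z_L + Z_0) = (155 + j90)/(305 + j90)
|Γ| = 179/318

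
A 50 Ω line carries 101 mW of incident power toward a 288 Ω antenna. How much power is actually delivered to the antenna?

Γ = (288 − 50)/(288 + 50) = 0.704
|Γ|² = 0.496
P_refl = |Γ|²·P_inc = 50.1 mW, P_del = (1 − |Γ|²)·P_inc = 50.9 mW

P_delivered ≈ 50.9 mW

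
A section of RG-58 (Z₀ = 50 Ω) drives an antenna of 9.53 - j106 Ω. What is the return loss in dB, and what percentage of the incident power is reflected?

Γ = (-40.47 − j106)/(59.53 − j106), |Γ| = 0.933
RL = −20·log₁₀(0.933) = 0.6 dB
P_refl/P_inc = |Γ|² = 0.871

RL ≈ 0.6 dB; 87.1% of incident power reflected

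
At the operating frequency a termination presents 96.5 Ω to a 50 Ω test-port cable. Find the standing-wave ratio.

Γ = (96.5 − 50)/(96.5 + 50) = 0.317
VSWR = (1 + 0.317)/(1 − 0.317)

VSWR ≈ 1.93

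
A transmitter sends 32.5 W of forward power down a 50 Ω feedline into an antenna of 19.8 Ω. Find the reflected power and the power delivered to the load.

Γ = (19.8 − 50)/(19.8 + 50) = -0.433
|Γ|² = 0.187
P_refl = |Γ|²·P_inc = 6.08 W, P_del = (1 − |Γ|²)·P_inc = 26.4 W

P_reflected ≈ 6.08 W; P_delivered ≈ 26.4 W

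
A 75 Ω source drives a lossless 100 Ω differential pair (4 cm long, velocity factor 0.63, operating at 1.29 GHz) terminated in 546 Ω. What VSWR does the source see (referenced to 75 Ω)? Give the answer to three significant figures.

VSWR ≈ 4.16

λ = v/f = 0.63·c / 1.29 GHz = 0.147 m
βl = 2π·l/λ = 2π × 0.273 = 98.3°
tan(βl) = -6.87
Z_in = Z_0·(Z_L + jZ_0·tanβl)/(Z_0 + jZ_L·tanβl) = 18.7 + j14.1 Ω
Γ_s = (Z_in − Z_s)/(Z_in + Z_s) = (-56.3 + j14.1)/(93.7 + j14.1), |Γ_s| = 0.613
VSWR = (1 + |Γ_s|)/(1 − |Γ_s|)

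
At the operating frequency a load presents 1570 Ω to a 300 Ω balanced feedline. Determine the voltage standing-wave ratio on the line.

VSWR ≈ 5.23

Γ = (1570 − 300)/(1570 + 300) = 0.679
VSWR = (1 + 0.679)/(1 − 0.679)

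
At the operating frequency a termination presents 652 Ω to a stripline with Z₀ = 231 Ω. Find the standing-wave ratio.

For a purely resistive load, VSWR = R_L/Z_0 or Z_0/R_L (whichever > 1) = 652/231

VSWR ≈ 2.82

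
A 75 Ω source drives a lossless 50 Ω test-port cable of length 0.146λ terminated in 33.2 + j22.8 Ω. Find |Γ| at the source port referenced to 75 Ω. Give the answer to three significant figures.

βl = 2π × 0.146 = 52.6°
tan(βl) = 1.31
Z_in = Z_0·(Z_L + jZ_0·tanβl)/(Z_0 + jZ_L·tanβl) = 98.1 + j7.47 Ω
Γ_s = (Z_in − Z_s)/(Z_in + Z_s) = (23.1 + j7.47)/(173 + j7.47), |Γ_s| = 0.14

|Γ| ≈ 0.14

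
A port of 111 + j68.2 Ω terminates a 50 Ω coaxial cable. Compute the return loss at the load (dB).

Γ = (61 + j68.2)/(161 + j68.2), |Γ| = 0.523
RL = −20·log₁₀|Γ| = −20·log₁₀(0.523)

RL ≈ 5.62 dB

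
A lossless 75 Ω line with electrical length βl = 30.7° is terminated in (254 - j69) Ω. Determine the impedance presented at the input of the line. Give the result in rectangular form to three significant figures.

Z_in ≈ 53.4 − j85.3 Ω

tan(βl) = tan(30.7°) = 0.594
Z_in = Z_0·(Z_L + jZ_0·tanβl)/(Z_0 + jZ_L·tanβl)
     = 75·(254 − j24.5)/(116 + j151)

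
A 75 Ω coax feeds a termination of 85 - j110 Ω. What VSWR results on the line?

Γ = (Z_L − Z_0)/(Z_L + Z_0) = (10 − j110)/(160 − j110)
|Γ| = 110/194 = 0.569
VSWR = (1 + |Γ|)/(1 − |Γ|) = 1.57/0.431

VSWR ≈ 3.64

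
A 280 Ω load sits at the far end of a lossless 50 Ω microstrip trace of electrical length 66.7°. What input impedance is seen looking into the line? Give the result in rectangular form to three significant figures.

tan(βl) = tan(66.7°) = 2.32
Z_in = Z_0·(Z_L + jZ_0·tanβl)/(Z_0 + jZ_L·tanβl)
     = 50·(280 + j116)/(50 + j650)

Z_in ≈ 10.5 − j20.7 Ω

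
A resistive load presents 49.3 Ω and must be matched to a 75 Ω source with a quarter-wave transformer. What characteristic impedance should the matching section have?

Z_qwt = √(Z_0·R_L) = √(75 × 49.3) = √3698

Z_qwt ≈ 60.8 Ω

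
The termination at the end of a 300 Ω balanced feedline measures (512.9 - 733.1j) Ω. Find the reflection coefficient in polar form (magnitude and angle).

Γ = (Z_L − Z_0)/(Z_L + Z_0) = (212.9 − j733.1)/(812.9 − j733.1)
|Γ| = 763/1090 = 0.697

Γ ≈ 0.697 ∠ -31.8°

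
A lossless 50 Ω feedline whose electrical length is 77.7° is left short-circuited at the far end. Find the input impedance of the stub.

tan(βl) = 4.59
For a short-circuited stub, Z_in = jZ_0·tan(βl)

Z_in ≈ +j229 Ω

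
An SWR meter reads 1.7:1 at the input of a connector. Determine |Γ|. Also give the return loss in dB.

|Γ| ≈ 0.259; return loss ≈ 11.7 dB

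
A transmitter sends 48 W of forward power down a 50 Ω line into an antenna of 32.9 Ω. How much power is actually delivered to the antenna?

Γ = (32.9 − 50)/(32.9 + 50) = -0.206
|Γ|² = 0.0425
P_refl = |Γ|²·P_inc = 2.04 W, P_del = (1 − |Γ|²)·P_inc = 46 W

P_delivered ≈ 46 W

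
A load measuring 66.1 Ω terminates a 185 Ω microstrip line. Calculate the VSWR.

VSWR ≈ 2.8

For a purely resistive load, VSWR = R_L/Z_0 or Z_0/R_L (whichever > 1) = 185/66.1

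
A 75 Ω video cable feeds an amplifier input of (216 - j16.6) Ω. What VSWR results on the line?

VSWR ≈ 2.9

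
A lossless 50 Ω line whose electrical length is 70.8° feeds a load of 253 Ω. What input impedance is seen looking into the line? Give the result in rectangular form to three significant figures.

tan(βl) = tan(70.8°) = 2.87
Z_in = Z_0·(Z_L + jZ_0·tanβl)/(Z_0 + jZ_L·tanβl)
     = 50·(253 + j144)/(50 + j727)

Z_in ≈ 11 − j16.7 Ω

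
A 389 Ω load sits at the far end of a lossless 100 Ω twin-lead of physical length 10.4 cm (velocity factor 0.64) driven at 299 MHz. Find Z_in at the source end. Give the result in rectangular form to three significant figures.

λ = v/f = 0.64·c / 299 MHz = 0.642 m
βl = 2π·l/λ = 2π × 0.162 = 58.3°
tan(βl) = tan(58.3°) = 1.62
Z_in = Z_0·(Z_L + jZ_0·tanβl)/(Z_0 + jZ_L·tanβl)
     = 100·(389 + j162)/(100 + j630)

Z_in ≈ 34.6 − j56.3 Ω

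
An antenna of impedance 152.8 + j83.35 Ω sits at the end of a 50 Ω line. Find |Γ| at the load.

|Γ| ≈ 0.604

Γ = (Z_L − Z_0)/(Z_L + Z_0) = (102.8 + j83.35)/(202.8 + j83.35)
|Γ| = 132/219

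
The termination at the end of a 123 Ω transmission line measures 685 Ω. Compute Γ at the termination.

Γ = 0.696

Γ = (Z_L − Z_0)/(Z_L + Z_0) = (685 − 123)/(685 + 123) = 562/808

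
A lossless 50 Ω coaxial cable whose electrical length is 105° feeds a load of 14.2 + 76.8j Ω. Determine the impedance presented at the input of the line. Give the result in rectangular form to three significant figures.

Z_in ≈ 4.56 − j15.6 Ω

tan(βl) = tan(105°) = -3.73
Z_in = Z_0·(Z_L + jZ_0·tanβl)/(Z_0 + jZ_L·tanβl)
     = 50·(14.2 − j110)/(337 − j53)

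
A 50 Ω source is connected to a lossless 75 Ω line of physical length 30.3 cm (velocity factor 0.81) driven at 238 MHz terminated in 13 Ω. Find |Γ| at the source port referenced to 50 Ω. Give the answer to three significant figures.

λ = v/f = 0.81·c / 238 MHz = 1.02 m
βl = 2π·l/λ = 2π × 0.297 = 107°
tan(βl) = -3.3
Z_in = Z_0·(Z_L + jZ_0·tanβl)/(Z_0 + jZ_L·tanβl) = 117 − j181 Ω
Γ_s = (Z_in − Z_s)/(Z_in + Z_s) = (66.7 − j181)/(167 − j181), |Γ_s| = 0.784

|Γ| ≈ 0.784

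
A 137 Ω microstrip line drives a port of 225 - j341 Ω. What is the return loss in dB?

Γ = (88 − j341)/(362 − j341), |Γ| = 0.708
RL = −20·log₁₀|Γ| = −20·log₁₀(0.708)

RL ≈ 3 dB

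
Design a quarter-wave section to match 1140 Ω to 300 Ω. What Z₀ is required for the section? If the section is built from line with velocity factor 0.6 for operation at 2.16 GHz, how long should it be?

Z_qwt ≈ 585 Ω; length ≈ 2.08 cm

Z_qwt = √(Z_0·R_L) = √(300 × 1140) = √342000
λ = 0.6·c/f = 0.0833 m, so l = λ/4 = 0.0208 m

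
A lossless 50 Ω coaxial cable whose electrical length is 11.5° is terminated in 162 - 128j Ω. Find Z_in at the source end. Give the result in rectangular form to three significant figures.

Z_in ≈ 61.4 − j104 Ω

tan(βl) = tan(11.5°) = 0.203
Z_in = Z_0·(Z_L + jZ_0·tanβl)/(Z_0 + jZ_L·tanβl)
     = 50·(162 − j118)/(76 + j33)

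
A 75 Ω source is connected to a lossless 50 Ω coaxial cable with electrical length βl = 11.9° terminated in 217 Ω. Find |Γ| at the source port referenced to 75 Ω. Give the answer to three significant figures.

tan(βl) = 0.211
Z_in = Z_0·(Z_L + jZ_0·tanβl)/(Z_0 + jZ_L·tanβl) = 123 − j102 Ω
Γ_s = (Z_in − Z_s)/(Z_in + Z_s) = (48.4 − j102)/(198 − j102), |Γ_s| = 0.507

|Γ| ≈ 0.507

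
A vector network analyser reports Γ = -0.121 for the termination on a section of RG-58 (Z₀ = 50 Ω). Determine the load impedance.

Z_L = Z_0·(1 + Γ)/(1 − Γ) = 50·(0.879)/(1.12)

Z_L ≈ 39.2 Ω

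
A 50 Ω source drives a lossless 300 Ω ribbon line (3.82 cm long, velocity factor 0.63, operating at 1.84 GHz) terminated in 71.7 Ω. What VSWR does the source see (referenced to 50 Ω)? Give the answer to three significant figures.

λ = v/f = 0.63·c / 1.84 GHz = 0.103 m
βl = 2π·l/λ = 2π × 0.372 = 134°
tan(βl) = -1.04
Z_in = Z_0·(Z_L + jZ_0·tanβl)/(Z_0 + jZ_L·tanβl) = 141 − j277 Ω
Γ_s = (Z_in − Z_s)/(Z_in + Z_s) = (90.5 − j277)/(191 − j277), |Γ_s| = 0.867
VSWR = (1 + |Γ_s|)/(1 − |Γ_s|)

VSWR ≈ 14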